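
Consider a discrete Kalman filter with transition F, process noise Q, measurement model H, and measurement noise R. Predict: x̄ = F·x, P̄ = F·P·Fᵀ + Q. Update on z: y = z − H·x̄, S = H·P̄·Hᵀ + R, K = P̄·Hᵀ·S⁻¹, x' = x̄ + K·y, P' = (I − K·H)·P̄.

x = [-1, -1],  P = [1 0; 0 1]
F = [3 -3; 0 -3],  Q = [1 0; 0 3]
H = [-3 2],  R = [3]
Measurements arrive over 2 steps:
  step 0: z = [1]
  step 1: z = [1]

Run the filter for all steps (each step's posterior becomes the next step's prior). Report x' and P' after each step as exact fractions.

step 0: x̄ = F·x = [0, 3]
step 0: P̄ = F·P·Fᵀ + Q = [19 9; 9 12]
step 0: y = z − H·x̄ = [-5]
step 0: S = H·P̄·Hᵀ + R = [114]
step 0: K = P̄·Hᵀ·S⁻¹ = [-13/38; -1/38]
step 0: x' = x̄ + K·y = [65/38, 119/38]
step 0: P' = (I − K·H)·P̄ = [215/38 303/38; 303/38 453/38]
step 1: x̄ = F·x = [-81/19, -357/38]
step 1: P̄ = F·P·Fᵀ + Q = [298/19 675/19; 675/19 4191/38]
step 1: y = z − H·x̄ = [7]
step 1: S = H·P̄·Hᵀ + R = [159]
step 1: K = P̄·Hᵀ·S⁻¹ = [8/53; 38/53]
step 1: x' = x̄ + K·y = [-3229/1007, -8813/2014]
step 1: P' = (I − K·H)·P̄ = [12146/1007 18447/1007; 18447/1007 57507/2014]

step 0: x' = [65/38, 119/38], P' = [215/38 303/38; 303/38 453/38]
step 1: x' = [-3229/1007, -8813/2014], P' = [12146/1007 18447/1007; 18447/1007 57507/2014]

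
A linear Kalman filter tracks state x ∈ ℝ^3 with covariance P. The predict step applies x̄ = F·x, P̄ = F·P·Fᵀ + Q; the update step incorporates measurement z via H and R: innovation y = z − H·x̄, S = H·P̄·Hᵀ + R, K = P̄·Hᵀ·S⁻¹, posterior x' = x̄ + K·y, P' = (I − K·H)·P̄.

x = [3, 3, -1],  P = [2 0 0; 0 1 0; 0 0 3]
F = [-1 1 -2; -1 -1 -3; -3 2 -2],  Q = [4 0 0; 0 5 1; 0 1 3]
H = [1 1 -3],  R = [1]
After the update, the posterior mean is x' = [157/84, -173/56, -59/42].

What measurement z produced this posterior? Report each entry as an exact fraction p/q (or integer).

z = [3]

x̄ = F·x = [2, -3, -1]
P̄ = F·P·Fᵀ + Q = [19 19 20; 19 35 23; 20 23 37]
S = H·P̄·Hᵀ + R = [168]
K = P̄·Hᵀ·S⁻¹ = [-11/84; -5/56; -17/42]
x' − x̄ = [-11/84, -5/56, -17/42] = K·y
y = (KᵀK)⁻¹·Kᵀ·(x' − x̄) = [1]
z = y + H·x̄ = [1] + [2] = [3]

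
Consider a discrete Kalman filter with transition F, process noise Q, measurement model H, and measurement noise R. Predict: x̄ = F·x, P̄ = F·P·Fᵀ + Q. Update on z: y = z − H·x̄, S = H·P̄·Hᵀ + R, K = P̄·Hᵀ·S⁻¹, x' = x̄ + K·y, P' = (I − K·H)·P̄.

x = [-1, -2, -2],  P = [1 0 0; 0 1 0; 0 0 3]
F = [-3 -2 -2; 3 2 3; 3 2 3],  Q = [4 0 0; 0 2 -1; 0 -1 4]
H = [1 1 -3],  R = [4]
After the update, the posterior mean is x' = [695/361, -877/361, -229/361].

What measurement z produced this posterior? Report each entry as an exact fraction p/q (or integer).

z = [1]

x̄ = F·x = [11, -13, -13]
P̄ = F·P·Fᵀ + Q = [29 -31 -31; -31 42 39; -31 39 44]
S = H·P̄·Hᵀ + R = [361]
K = P̄·Hᵀ·S⁻¹ = [91/361; -106/361; -124/361]
x' − x̄ = [-3276/361, 3816/361, 4464/361] = K·y
y = (KᵀK)⁻¹·Kᵀ·(x' − x̄) = [-36]
z = y + H·x̄ = [-36] + [37] = [1]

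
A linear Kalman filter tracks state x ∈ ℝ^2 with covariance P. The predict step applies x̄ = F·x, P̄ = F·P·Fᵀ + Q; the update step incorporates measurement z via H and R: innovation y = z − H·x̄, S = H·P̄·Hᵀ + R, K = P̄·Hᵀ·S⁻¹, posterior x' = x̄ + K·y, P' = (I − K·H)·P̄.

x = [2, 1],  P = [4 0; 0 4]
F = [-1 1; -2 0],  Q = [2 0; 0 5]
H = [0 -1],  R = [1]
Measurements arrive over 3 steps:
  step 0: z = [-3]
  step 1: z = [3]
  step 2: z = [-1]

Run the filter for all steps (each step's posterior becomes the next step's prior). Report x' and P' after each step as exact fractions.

step 0: x' = [17/11, 59/22], P' = [78/11 4/11; 4/11 21/22]
step 1: x' = [443/378, -1135/378], P' = [1531/378 74/189; 74/189 367/378]
step 2: x' = [-3223/1049, 891/1049], P' = [16055/4196 1383/4196; 1383/4196 4007/4196]

step 0: x̄ = F·x = [-1, -4]
step 0: P̄ = F·P·Fᵀ + Q = [10 8; 8 21]
step 0: y = z − H·x̄ = [-7]
step 0: S = H·P̄·Hᵀ + R = [22]
step 0: K = P̄·Hᵀ·S⁻¹ = [-4/11; -21/22]
step 0: x' = x̄ + K·y = [17/11, 59/22]
step 0: P' = (I − K·H)·P̄ = [78/11 4/11; 4/11 21/22]
step 1: x̄ = F·x = [25/22, -34/11]
step 1: P̄ = F·P·Fᵀ + Q = [205/22 148/11; 148/11 367/11]
step 1: y = z − H·x̄ = [-1/11]
step 1: S = H·P̄·Hᵀ + R = [378/11]
step 1: K = P̄·Hᵀ·S⁻¹ = [-74/189; -367/378]
step 1: x' = x̄ + K·y = [443/378, -1135/378]
step 1: P' = (I − K·H)·P̄ = [1531/378 74/189; 74/189 367/378]
step 2: x̄ = F·x = [-263/63, -443/189]
step 2: P̄ = F·P·Fᵀ + Q = [131/21 461/63; 461/63 4007/189]
step 2: y = z − H·x̄ = [-632/189]
step 2: S = H·P̄·Hᵀ + R = [4196/189]
step 2: K = P̄·Hᵀ·S⁻¹ = [-1383/4196; -4007/4196]
step 2: x' = x̄ + K·y = [-3223/1049, 891/1049]
step 2: P' = (I − K·H)·P̄ = [16055/4196 1383/4196; 1383/4196 4007/4196]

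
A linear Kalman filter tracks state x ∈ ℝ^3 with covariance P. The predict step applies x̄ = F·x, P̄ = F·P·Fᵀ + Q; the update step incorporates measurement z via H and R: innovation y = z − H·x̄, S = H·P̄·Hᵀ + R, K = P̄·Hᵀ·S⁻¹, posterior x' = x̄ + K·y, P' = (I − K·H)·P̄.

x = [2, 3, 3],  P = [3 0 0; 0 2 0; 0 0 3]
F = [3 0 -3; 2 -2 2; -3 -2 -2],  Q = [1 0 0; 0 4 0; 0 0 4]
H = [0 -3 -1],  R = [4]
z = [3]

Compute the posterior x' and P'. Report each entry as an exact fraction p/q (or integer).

x̄ = F·x = [-3, 4, -18]
P̄ = F·P·Fᵀ + Q = [55 0 -9; 0 36 -22; -9 -22 51]
y = z − H·x̄ = [-3]
S = H·P̄·Hᵀ + R = [247]
K = P̄·Hᵀ·S⁻¹ = [9/247; -86/247; 15/247]
x' = x̄ + K·y = [-768/247, 1246/247, -4491/247]
P' = (I − K·H)·P̄ = [13504/247 774/247 -2358/247; 774/247 1496/247 -4144/247; -2358/247 -4144/247 12372/247]

x' = [-768/247, 1246/247, -4491/247]
P' = [13504/247 774/247 -2358/247; 774/247 1496/247 -4144/247; -2358/247 -4144/247 12372/247]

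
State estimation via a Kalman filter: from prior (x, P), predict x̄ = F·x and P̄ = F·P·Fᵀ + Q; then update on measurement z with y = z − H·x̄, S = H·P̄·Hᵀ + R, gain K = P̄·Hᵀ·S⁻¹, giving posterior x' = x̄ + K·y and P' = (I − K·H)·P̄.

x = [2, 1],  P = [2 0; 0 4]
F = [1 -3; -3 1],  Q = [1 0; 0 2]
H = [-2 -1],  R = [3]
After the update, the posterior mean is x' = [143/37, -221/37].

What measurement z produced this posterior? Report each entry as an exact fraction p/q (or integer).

x̄ = F·x = [-1, -5]
P̄ = F·P·Fᵀ + Q = [39 -18; -18 24]
S = H·P̄·Hᵀ + R = [111]
K = P̄·Hᵀ·S⁻¹ = [-20/37; 4/37]
x' − x̄ = [180/37, -36/37] = K·y
y = (KᵀK)⁻¹·Kᵀ·(x' − x̄) = [-9]
z = y + H·x̄ = [-9] + [7] = [-2]

z = [-2]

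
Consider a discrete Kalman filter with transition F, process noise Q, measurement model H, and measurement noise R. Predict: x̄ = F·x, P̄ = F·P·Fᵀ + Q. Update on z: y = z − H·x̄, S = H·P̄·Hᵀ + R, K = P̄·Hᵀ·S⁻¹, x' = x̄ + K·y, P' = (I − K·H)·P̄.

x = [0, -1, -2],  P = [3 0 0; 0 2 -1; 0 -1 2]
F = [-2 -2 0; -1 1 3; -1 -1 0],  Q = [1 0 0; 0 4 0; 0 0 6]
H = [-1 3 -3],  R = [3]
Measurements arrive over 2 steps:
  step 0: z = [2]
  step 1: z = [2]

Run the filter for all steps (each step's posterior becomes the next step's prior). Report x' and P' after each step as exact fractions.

step 0: x̄ = F·x = [2, -7, 1]
step 0: P̄ = F·P·Fᵀ + Q = [21 8 10; 8 21 4; 10 4 11]
step 0: y = z − H·x̄ = [28]
step 0: S = H·P̄·Hᵀ + R = [252]
step 0: K = P̄·Hᵀ·S⁻¹ = [-3/28; 43/252; -31/252]
step 0: x' = x̄ + K·y = [-1, -20/9, -22/9]
step 0: P' = (I − K·H)·P̄ = [507/28 353/28 187/28; 353/28 3443/252 2341/252; 187/28 2341/252 1811/252]
step 1: x̄ = F·x = [58/9, -77/9, 29/9]
step 1: P̄ = F·P·Fᵀ + Q = [14423/63 -5476/63 7180/63; -5476/63 22907/252 -2738/63; 7180/63 -2738/63 3968/63]
step 1: y = z − H·x̄ = [394/9]
step 1: S = H·P̄·Hᵀ + R = [908339/252]
step 1: K = P̄·Hᵀ·S⁻¹ = [-209564/908339; 123481/908339; -109192/908339]
step 1: x' = x̄ + K·y = [-3320506/908339, -2365621/908339, -1853313/908339]
step 1: P' = (I − K·H)·P̄ = [33677871/908339 23733789/908339 12717396/908339; 23733789/908339 22062556/908339 14027812/908339; 12717396/908339 14027812/908339 9897872/908339]

step 0: x' = [-1, -20/9, -22/9], P' = [507/28 353/28 187/28; 353/28 3443/252 2341/252; 187/28 2341/252 1811/252]
step 1: x' = [-3320506/908339, -2365621/908339, -1853313/908339], P' = [33677871/908339 23733789/908339 12717396/908339; 23733789/908339 22062556/908339 14027812/908339; 12717396/908339 14027812/908339 9897872/908339]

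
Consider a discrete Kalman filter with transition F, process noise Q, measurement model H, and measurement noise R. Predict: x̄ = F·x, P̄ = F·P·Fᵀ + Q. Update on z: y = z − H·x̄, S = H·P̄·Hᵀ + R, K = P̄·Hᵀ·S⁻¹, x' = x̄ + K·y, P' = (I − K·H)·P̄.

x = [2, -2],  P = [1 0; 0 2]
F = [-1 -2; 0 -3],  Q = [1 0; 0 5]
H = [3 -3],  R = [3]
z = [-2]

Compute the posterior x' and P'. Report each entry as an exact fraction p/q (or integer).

x̄ = F·x = [2, 6]
P̄ = F·P·Fᵀ + Q = [10 12; 12 23]
y = z − H·x̄ = [10]
S = H·P̄·Hᵀ + R = [84]
K = P̄·Hᵀ·S⁻¹ = [-1/14; -11/28]
x' = x̄ + K·y = [9/7, 29/14]
P' = (I − K·H)·P̄ = [67/7 135/14; 135/14 281/28]

x' = [9/7, 29/14]
P' = [67/7 135/14; 135/14 281/28]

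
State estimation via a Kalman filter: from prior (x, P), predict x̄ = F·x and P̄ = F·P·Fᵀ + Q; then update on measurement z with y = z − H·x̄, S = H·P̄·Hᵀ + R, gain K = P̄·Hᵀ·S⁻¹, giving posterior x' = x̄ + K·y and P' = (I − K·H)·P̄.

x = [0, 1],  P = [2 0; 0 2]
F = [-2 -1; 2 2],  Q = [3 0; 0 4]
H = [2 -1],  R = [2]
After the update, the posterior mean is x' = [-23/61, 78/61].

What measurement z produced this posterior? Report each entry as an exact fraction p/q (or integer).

z = [-2]

x̄ = F·x = [-1, 2]
P̄ = F·P·Fᵀ + Q = [13 -12; -12 20]
S = H·P̄·Hᵀ + R = [122]
K = P̄·Hᵀ·S⁻¹ = [19/61; -22/61]
x' − x̄ = [38/61, -44/61] = K·y
y = (KᵀK)⁻¹·Kᵀ·(x' − x̄) = [2]
z = y + H·x̄ = [2] + [-4] = [-2]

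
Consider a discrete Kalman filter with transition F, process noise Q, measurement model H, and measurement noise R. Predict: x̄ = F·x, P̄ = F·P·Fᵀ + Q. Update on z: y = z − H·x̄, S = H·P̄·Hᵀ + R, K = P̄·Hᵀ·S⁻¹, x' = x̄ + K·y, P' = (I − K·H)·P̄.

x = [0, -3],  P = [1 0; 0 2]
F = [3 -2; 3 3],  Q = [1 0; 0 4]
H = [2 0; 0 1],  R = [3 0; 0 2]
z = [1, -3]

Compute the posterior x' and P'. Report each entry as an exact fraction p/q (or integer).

x' = [190/271, -2695/813]
P' = [195/271 -2/271; -2/271 1526/813]

x̄ = F·x = [6, -9]
P̄ = F·P·Fᵀ + Q = [18 -3; -3 31]
y = z − H·x̄ = [-11, 6]
S = H·P̄·Hᵀ + R = [75 -6; -6 33]
K = P̄·Hᵀ·S⁻¹ = [130/271 -1/271; -4/813 763/813]
x' = x̄ + K·y = [190/271, -2695/813]
P' = (I − K·H)·P̄ = [195/271 -2/271; -2/271 1526/813]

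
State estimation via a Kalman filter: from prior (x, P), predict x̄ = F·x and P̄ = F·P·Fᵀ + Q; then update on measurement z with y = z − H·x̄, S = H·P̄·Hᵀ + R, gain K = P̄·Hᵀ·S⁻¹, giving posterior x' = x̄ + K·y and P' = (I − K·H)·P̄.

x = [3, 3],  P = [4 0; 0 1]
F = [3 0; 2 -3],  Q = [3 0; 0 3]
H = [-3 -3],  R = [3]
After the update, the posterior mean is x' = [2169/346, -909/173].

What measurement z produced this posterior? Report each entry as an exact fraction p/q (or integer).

z = [-3]

x̄ = F·x = [9, -3]
P̄ = F·P·Fᵀ + Q = [39 24; 24 28]
S = H·P̄·Hᵀ + R = [1038]
K = P̄·Hᵀ·S⁻¹ = [-63/346; -26/173]
x' − x̄ = [-945/346, -390/173] = K·y
y = (KᵀK)⁻¹·Kᵀ·(x' − x̄) = [15]
z = y + H·x̄ = [15] + [-18] = [-3]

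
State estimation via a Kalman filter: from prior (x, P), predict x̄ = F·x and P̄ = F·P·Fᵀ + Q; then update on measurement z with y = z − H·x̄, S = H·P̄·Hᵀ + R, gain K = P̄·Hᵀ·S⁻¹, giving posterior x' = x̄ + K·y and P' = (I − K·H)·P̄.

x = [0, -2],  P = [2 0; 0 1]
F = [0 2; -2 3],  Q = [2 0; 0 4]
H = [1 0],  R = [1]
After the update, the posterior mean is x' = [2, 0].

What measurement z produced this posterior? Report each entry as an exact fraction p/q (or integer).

x̄ = F·x = [-4, -6]
P̄ = F·P·Fᵀ + Q = [6 6; 6 21]
S = H·P̄·Hᵀ + R = [7]
K = P̄·Hᵀ·S⁻¹ = [6/7; 6/7]
x' − x̄ = [6, 6] = K·y
y = (KᵀK)⁻¹·Kᵀ·(x' − x̄) = [7]
z = y + H·x̄ = [7] + [-4] = [3]

z = [3]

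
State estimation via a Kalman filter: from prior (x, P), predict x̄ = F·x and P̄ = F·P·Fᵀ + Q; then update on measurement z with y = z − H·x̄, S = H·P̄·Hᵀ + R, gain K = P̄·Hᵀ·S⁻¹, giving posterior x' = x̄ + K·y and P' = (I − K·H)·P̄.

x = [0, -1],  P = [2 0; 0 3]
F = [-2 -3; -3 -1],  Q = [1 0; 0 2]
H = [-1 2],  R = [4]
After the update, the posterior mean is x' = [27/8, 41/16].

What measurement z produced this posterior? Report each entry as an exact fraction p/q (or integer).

x̄ = F·x = [3, 1]
P̄ = F·P·Fᵀ + Q = [36 21; 21 23]
S = H·P̄·Hᵀ + R = [48]
K = P̄·Hᵀ·S⁻¹ = [1/8; 25/48]
x' − x̄ = [3/8, 25/16] = K·y
y = (KᵀK)⁻¹·Kᵀ·(x' − x̄) = [3]
z = y + H·x̄ = [3] + [-1] = [2]

z = [2]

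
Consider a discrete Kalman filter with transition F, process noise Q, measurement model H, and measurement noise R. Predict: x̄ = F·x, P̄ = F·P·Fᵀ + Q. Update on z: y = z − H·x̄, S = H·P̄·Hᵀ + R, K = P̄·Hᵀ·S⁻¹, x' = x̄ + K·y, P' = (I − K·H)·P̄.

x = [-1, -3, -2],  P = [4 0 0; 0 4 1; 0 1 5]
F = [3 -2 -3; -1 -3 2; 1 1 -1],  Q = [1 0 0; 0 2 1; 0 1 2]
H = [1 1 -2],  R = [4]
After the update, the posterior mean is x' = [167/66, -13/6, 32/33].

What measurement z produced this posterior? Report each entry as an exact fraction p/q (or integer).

z = [-2]

x̄ = F·x = [9, 6, -2]
P̄ = F·P·Fᵀ + Q = [110 -13 18; -13 50 -20; 18 -20 13]
S = H·P̄·Hᵀ + R = [198]
K = P̄·Hᵀ·S⁻¹ = [61/198; 7/18; -14/99]
x' − x̄ = [-427/66, -49/6, 98/33] = K·y
y = (KᵀK)⁻¹·Kᵀ·(x' − x̄) = [-21]
z = y + H·x̄ = [-21] + [19] = [-2]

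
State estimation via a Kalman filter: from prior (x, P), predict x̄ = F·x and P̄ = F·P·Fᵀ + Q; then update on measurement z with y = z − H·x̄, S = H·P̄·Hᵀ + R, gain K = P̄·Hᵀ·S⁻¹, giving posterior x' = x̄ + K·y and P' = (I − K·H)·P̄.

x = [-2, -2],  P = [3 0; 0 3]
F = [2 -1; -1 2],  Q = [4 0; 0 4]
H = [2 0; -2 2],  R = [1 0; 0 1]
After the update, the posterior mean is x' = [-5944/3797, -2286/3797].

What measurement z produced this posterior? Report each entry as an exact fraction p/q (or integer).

z = [-3, 2]

x̄ = F·x = [-2, -2]
P̄ = F·P·Fᵀ + Q = [19 -12; -12 19]
S = H·P̄·Hᵀ + R = [77 -124; -124 249]
K = P̄·Hᵀ·S⁻¹ = [1774/3797 -62/3797; 1712/3797 1798/3797]
x' − x̄ = [1650/3797, 5308/3797] = K·y
y = (KᵀK)⁻¹·Kᵀ·(x' − x̄) = [1, 2]
z = y + H·x̄ = [1, 2] + [-4, 0] = [-3, 2]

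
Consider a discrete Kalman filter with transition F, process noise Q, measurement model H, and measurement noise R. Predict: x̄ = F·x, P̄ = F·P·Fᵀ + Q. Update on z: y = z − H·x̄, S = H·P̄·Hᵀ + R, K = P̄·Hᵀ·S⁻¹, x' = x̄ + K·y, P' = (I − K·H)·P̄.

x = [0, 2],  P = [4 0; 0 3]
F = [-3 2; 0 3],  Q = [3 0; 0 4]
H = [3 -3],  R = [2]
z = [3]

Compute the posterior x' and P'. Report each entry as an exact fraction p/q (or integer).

x' = [2555/416, 165/32]
P' = [11415/416 873/32; 873/32 875/32]

x̄ = F·x = [4, 6]
P̄ = F·P·Fᵀ + Q = [51 18; 18 31]
y = z − H·x̄ = [9]
S = H·P̄·Hᵀ + R = [416]
K = P̄·Hᵀ·S⁻¹ = [99/416; -3/32]
x' = x̄ + K·y = [2555/416, 165/32]
P' = (I − K·H)·P̄ = [11415/416 873/32; 873/32 875/32]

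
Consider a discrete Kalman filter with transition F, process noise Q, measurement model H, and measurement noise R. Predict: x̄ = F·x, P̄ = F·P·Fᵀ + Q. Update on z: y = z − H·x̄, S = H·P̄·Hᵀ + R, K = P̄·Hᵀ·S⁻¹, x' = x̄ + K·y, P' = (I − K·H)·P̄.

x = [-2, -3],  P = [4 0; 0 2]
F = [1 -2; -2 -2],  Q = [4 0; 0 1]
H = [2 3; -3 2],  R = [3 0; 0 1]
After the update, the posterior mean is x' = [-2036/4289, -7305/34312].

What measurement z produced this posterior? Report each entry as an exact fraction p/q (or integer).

x̄ = F·x = [4, 10]
P̄ = F·P·Fᵀ + Q = [16 0; 0 25]
S = H·P̄·Hᵀ + R = [292 54; 54 245]
K = P̄·Hᵀ·S⁻¹ = [652/4289 -984/4289; 15675/68624 5275/34312]
x' − x̄ = [-19192/4289, -350425/34312] = K·y
y = (KᵀK)⁻¹·Kᵀ·(x' − x̄) = [-40, -7]
z = y + H·x̄ = [-40, -7] + [38, 8] = [-2, 1]

z = [-2, 1]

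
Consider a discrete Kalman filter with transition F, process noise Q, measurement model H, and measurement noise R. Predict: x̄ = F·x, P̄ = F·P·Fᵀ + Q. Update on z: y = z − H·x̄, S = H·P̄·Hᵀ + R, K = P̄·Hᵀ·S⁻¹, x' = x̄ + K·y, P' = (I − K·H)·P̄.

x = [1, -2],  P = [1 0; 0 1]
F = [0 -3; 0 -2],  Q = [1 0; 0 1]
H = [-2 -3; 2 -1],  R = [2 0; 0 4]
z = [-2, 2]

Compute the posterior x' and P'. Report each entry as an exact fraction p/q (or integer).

x' = [726/787, 126/787]
P' = [306/787 -116/787; -116/787 188/787]

x̄ = F·x = [6, 4]
P̄ = F·P·Fᵀ + Q = [10 6; 6 5]
y = z − H·x̄ = [22, -6]
S = H·P̄·Hᵀ + R = [159 -49; -49 25]
K = P̄·Hᵀ·S⁻¹ = [-132/787 182/787; -166/787 -105/787]
x' = x̄ + K·y = [726/787, 126/787]
P' = (I − K·H)·P̄ = [306/787 -116/787; -116/787 188/787]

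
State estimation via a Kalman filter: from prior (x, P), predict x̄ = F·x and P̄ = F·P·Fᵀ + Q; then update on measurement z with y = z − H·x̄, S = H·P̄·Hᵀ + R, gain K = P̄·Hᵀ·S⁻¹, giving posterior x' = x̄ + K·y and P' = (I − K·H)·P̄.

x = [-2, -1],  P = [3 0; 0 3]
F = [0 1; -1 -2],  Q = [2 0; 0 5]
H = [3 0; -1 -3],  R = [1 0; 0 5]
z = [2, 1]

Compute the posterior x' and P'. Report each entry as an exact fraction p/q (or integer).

x̄ = F·x = [-1, 4]
P̄ = F·P·Fᵀ + Q = [5 -6; -6 20]
y = z − H·x̄ = [5, 12]
S = H·P̄·Hᵀ + R = [46 39; 39 154]
K = P̄·Hᵀ·S⁻¹ = [1803/5563 13/5563; -666/5563 -1782/5563]
x' = x̄ + K·y = [3608/5563, -2462/5563]
P' = (I − K·H)·P̄ = [601/5563 -222/5563; -222/5563 3044/5563]

x' = [3608/5563, -2462/5563]
P' = [601/5563 -222/5563; -222/5563 3044/5563]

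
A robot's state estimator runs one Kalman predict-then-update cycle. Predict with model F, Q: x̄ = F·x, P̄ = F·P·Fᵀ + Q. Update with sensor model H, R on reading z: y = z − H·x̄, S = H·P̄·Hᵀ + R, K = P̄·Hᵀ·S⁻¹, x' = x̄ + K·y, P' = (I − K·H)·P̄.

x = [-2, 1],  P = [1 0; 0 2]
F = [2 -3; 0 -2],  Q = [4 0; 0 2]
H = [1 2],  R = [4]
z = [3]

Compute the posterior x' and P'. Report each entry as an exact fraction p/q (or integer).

x̄ = F·x = [-7, -2]
P̄ = F·P·Fᵀ + Q = [26 12; 12 10]
y = z − H·x̄ = [14]
S = H·P̄·Hᵀ + R = [118]
K = P̄·Hᵀ·S⁻¹ = [25/59; 16/59]
x' = x̄ + K·y = [-63/59, 106/59]
P' = (I − K·H)·P̄ = [284/59 -92/59; -92/59 78/59]

x' = [-63/59, 106/59]
P' = [284/59 -92/59; -92/59 78/59]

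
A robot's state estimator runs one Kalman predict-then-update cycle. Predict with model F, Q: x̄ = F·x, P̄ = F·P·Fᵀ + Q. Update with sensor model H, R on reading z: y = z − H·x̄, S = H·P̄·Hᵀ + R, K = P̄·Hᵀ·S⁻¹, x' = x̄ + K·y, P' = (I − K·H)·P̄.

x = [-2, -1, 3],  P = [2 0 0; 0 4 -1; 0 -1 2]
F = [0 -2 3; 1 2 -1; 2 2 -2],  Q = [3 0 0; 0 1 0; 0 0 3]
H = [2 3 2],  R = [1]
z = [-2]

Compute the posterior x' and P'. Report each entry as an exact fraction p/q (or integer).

x' = [881/145, -91/58, -138/29]
P' = [4793/145 -360/29 -422/29; -360/29 325/58 120/29; -422/29 120/29 247/29]

x̄ = F·x = [11, -7, -12]
P̄ = F·P·Fᵀ + Q = [49 -30 -38; -30 25 30; -38 30 43]
y = z − H·x̄ = [21]
S = H·P̄·Hᵀ + R = [290]
K = P̄·Hᵀ·S⁻¹ = [-34/145; 15/58; 10/29]
x' = x̄ + K·y = [881/145, -91/58, -138/29]
P' = (I − K·H)·P̄ = [4793/145 -360/29 -422/29; -360/29 325/58 120/29; -422/29 120/29 247/29]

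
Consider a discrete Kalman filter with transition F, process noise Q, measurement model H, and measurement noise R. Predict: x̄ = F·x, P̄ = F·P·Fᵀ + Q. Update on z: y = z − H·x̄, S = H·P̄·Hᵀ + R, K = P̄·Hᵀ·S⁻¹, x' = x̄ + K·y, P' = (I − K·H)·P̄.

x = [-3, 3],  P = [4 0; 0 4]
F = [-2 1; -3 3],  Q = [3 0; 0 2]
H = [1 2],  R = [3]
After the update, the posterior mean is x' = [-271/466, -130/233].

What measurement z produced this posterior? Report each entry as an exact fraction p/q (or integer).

x̄ = F·x = [9, 18]
P̄ = F·P·Fᵀ + Q = [23 36; 36 74]
S = H·P̄·Hᵀ + R = [466]
K = P̄·Hᵀ·S⁻¹ = [95/466; 92/233]
x' − x̄ = [-4465/466, -4324/233] = K·y
y = (KᵀK)⁻¹·Kᵀ·(x' − x̄) = [-47]
z = y + H·x̄ = [-47] + [45] = [-2]

z = [-2]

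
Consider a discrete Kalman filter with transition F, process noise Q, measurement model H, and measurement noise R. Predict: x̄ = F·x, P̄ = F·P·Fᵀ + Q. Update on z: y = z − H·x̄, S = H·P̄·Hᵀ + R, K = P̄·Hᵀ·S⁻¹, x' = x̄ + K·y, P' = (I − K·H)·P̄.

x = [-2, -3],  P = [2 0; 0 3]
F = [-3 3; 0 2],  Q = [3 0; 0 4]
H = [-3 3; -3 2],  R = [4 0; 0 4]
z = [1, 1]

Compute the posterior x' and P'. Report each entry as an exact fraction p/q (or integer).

x' = [-3273/1535, -3364/1535]
P' = [5964/1535 6732/1535; 6732/1535 8056/1535]

x̄ = F·x = [-3, -6]
P̄ = F·P·Fᵀ + Q = [48 18; 18 16]
y = z − H·x̄ = [10, 4]
S = H·P̄·Hᵀ + R = [256 258; 258 284]
K = P̄·Hᵀ·S⁻¹ = [576/1535 -1107/1535; 993/1535 -1021/1535]
x' = x̄ + K·y = [-3273/1535, -3364/1535]
P' = (I − K·H)·P̄ = [5964/1535 6732/1535; 6732/1535 8056/1535]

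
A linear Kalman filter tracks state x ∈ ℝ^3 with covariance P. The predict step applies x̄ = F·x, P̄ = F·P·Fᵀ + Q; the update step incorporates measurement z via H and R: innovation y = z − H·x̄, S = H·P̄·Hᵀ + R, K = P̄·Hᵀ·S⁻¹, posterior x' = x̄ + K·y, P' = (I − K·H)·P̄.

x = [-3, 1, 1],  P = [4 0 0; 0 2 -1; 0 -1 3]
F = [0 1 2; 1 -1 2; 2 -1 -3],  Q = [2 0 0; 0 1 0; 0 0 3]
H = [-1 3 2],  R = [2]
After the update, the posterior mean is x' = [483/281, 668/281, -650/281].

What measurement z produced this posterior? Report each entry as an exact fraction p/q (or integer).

x̄ = F·x = [3, -2, -10]
P̄ = F·P·Fᵀ + Q = [12 10 -15; 10 23 -9; -15 -9 42]
S = H·P̄·Hᵀ + R = [281]
K = P̄·Hᵀ·S⁻¹ = [-12/281; 41/281; 72/281]
x' − x̄ = [-360/281, 1230/281, 2160/281] = K·y
y = (KᵀK)⁻¹·Kᵀ·(x' − x̄) = [30]
z = y + H·x̄ = [30] + [-29] = [1]

z = [1]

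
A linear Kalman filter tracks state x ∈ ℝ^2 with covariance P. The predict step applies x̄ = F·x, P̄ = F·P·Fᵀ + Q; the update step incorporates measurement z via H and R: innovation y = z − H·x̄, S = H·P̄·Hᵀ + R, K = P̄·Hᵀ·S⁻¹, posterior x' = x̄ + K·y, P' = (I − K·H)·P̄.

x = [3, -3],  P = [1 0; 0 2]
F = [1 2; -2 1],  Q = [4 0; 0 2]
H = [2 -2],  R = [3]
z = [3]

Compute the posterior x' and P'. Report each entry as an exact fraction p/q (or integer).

x' = [-411/71, -531/71]
P' = [439/71 406/71; 406/71 424/71]

x̄ = F·x = [-3, -9]
P̄ = F·P·Fᵀ + Q = [13 2; 2 8]
y = z − H·x̄ = [-9]
S = H·P̄·Hᵀ + R = [71]
K = P̄·Hᵀ·S⁻¹ = [22/71; -12/71]
x' = x̄ + K·y = [-411/71, -531/71]
P' = (I − K·H)·P̄ = [439/71 406/71; 406/71 424/71]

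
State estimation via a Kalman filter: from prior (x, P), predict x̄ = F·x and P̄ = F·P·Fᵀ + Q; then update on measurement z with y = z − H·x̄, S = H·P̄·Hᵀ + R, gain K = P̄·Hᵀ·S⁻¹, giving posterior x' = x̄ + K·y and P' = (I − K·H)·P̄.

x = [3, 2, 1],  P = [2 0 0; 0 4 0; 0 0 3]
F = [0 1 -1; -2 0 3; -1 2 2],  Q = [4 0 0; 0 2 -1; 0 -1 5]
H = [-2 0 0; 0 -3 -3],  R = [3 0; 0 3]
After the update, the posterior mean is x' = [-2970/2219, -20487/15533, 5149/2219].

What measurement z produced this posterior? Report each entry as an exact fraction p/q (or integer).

x̄ = F·x = [1, -3, 3]
P̄ = F·P·Fᵀ + Q = [11 -9 2; -9 37 21; 2 21 35]
S = H·P̄·Hᵀ + R = [47 -42; -42 1029]
K = P̄·Hᵀ·S⁻¹ = [-148/317 3/2219; 534/2219 -2474/15533; -76/317 -384/2219]
x' − x̄ = [-5189/2219, 26112/15533, -1508/2219] = K·y
y = (KᵀK)⁻¹·Kᵀ·(x' − x̄) = [5, -3]
z = y + H·x̄ = [5, -3] + [-2, 0] = [3, -3]

z = [3, -3]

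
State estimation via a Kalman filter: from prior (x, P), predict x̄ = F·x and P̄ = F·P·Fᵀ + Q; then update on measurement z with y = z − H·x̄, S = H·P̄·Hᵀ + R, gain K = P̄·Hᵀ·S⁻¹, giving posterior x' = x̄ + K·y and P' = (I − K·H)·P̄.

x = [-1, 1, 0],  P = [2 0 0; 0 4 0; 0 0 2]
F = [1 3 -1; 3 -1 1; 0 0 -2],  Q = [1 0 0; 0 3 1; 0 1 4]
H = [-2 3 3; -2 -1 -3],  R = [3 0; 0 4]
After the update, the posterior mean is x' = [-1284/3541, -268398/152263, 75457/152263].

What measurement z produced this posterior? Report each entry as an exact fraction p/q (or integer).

z = [-3, 1]

x̄ = F·x = [2, -4, 0]
P̄ = F·P·Fᵀ + Q = [41 -8 4; -8 27 -3; 4 -3 12]
S = H·P̄·Hᵀ + R = [512 43; 43 301]
K = P̄·Hᵀ·S⁻¹ = [-572/3541 -930/3541; 618/3541 -4808/152263; 174/3541 -21809/152263]
x' − x̄ = [-8366/3541, 340654/152263, 75457/152263] = K·y
y = (KᵀK)⁻¹·Kᵀ·(x' − x̄) = [13, 1]
z = y + H·x̄ = [13, 1] + [-16, 0] = [-3, 1]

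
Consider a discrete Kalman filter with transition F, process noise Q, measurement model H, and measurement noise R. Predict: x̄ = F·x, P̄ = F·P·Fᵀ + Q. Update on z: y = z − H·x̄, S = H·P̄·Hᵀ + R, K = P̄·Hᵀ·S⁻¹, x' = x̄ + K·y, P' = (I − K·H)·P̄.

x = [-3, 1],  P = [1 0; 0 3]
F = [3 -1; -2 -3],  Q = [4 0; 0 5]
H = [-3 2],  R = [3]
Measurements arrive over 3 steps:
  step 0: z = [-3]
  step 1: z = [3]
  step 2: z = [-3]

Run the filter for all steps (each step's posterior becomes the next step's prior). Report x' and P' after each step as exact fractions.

step 0: x̄ = F·x = [-10, 3]
step 0: P̄ = F·P·Fᵀ + Q = [16 3; 3 36]
step 0: y = z − H·x̄ = [-39]
step 0: S = H·P̄·Hᵀ + R = [255]
step 0: K = P̄·Hᵀ·S⁻¹ = [-14/85; 21/85]
step 0: x' = x̄ + K·y = [-304/85, -564/85]
step 0: P' = (I − K·H)·P̄ = [772/85 1137/85; 1137/85 1737/85]
step 1: x̄ = F·x = [-348/85, 460/17]
step 1: P̄ = F·P·Fᵀ + Q = [2203/85 -1476/17; -1476/17 6558/17]
step 1: y = z − H·x̄ = [-317/5]
step 1: S = H·P̄·Hᵀ + R = [14106/5]
step 1: K = P̄·Hᵀ·S⁻¹ = [-419/4702; 860/2351]
step 1: x' = x̄ + K·y = [124339/79934, 154552/39967]
step 1: P' = (I − K·H)·P̄ = [280979/79934 205392/39967; 205392/39967 330018/39967]
step 2: x̄ = F·x = [63913/79934, -587995/39967]
step 2: P̄ = F·P·Fᵀ + Q = [1043879/79934 -1290627/39967; -1290627/39967 6196659/39967]
step 2: y = z − H·x̄ = [2303917/79934]
step 2: S = H·P̄·Hᵀ + R = [90183033/79934]
step 2: K = P̄·Hᵀ·S⁻¹ = [-2764715/30061011; 10843466/30061011]
step 2: x' = x̄ + K·y = [-55650718/30061011, -129719552/30061011]
step 2: P' = (I − K·H)·P̄ = [35233697/10020337 51468188/10020337; 51468188/10020337 82624015/10020337]

step 0: x' = [-304/85, -564/85], P' = [772/85 1137/85; 1137/85 1737/85]
step 1: x' = [124339/79934, 154552/39967], P' = [280979/79934 205392/39967; 205392/39967 330018/39967]
step 2: x' = [-55650718/30061011, -129719552/30061011], P' = [35233697/10020337 51468188/10020337; 51468188/10020337 82624015/10020337]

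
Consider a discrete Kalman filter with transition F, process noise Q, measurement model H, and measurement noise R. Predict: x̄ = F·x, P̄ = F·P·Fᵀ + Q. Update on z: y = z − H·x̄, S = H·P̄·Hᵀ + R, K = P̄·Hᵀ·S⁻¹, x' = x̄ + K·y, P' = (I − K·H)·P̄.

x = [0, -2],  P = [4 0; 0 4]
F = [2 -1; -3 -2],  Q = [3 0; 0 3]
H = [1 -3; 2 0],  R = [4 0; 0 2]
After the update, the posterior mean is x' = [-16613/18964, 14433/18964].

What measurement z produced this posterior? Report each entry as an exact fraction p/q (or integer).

x̄ = F·x = [2, 4]
P̄ = F·P·Fᵀ + Q = [23 -16; -16 55]
S = H·P̄·Hᵀ + R = [618 142; 142 94]
K = P̄·Hᵀ·S⁻¹ = [71/18964 9173/18964; -6235/18964 2963/18964]
x' − x̄ = [-54541/18964, -61423/18964] = K·y
y = (KᵀK)⁻¹·Kᵀ·(x' − x̄) = [7, -6]
z = y + H·x̄ = [7, -6] + [-10, 4] = [-3, -2]

z = [-3, -2]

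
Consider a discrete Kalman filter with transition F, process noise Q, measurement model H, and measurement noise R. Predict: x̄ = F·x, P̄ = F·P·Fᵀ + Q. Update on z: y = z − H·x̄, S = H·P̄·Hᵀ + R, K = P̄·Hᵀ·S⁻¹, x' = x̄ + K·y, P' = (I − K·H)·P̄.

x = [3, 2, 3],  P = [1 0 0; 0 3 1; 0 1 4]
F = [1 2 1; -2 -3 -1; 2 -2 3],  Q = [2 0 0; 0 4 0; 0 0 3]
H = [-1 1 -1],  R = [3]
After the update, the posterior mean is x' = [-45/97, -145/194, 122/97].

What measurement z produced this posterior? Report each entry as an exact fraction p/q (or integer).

x̄ = F·x = [10, -15, 11]
P̄ = F·P·Fᵀ + Q = [23 -29 6; -29 45 -5; 6 -5 43]
S = H·P̄·Hᵀ + R = [194]
K = P̄·Hᵀ·S⁻¹ = [-29/97; 79/194; -27/97]
x' − x̄ = [-1015/97, 2765/194, -945/97] = K·y
y = (KᵀK)⁻¹·Kᵀ·(x' − x̄) = [35]
z = y + H·x̄ = [35] + [-36] = [-1]

z = [-1]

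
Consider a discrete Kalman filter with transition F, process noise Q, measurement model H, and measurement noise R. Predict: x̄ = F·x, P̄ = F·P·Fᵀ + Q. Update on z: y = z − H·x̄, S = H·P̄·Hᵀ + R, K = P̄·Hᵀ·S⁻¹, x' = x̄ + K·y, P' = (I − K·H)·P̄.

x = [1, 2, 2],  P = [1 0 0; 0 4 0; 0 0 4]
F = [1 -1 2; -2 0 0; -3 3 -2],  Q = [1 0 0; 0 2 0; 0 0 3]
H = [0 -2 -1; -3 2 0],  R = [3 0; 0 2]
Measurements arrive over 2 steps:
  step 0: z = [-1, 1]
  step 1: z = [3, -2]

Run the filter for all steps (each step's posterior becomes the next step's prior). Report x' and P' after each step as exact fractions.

step 0: x' = [-10553/8639, -12274/8639, 34645/8639], P' = [13658/8639 17372/8639 -31174/8639; 17372/8639 25590/8639 -45402/8639; -31174/8639 -45402/8639 102933/8639]
step 1: x' = [7604036/27498193, -19121242/27498193, -25795687/27498193], P' = [45153438/27498193 55138764/27498193 -88295868/27498193; 55138764/27498193 77382874/27498193 -120566048/27498193; -88295868/27498193 -120566048/27498193 482954933/54996386]

step 0: x̄ = F·x = [3, -2, -1]
step 0: P̄ = F·P·Fᵀ + Q = [22 -2 -31; -2 6 6; -31 6 64]
step 0: y = z − H·x̄ = [-6, 14]
step 0: S = H·P̄·Hᵀ + R = [115 -141; -141 248]
step 0: K = P̄·Hᵀ·S⁻¹ = [-1190/8639 -3115/8639; -1926/8639 -468/8639; -4043/8639 1359/8639]
step 0: x' = x̄ + K·y = [-10553/8639, -12274/8639, 34645/8639]
step 0: P' = (I − K·H)·P̄ = [13658/8639 17372/8639 -31174/8639; 17372/8639 25590/8639 -45402/8639; -31174/8639 -45402/8639 102933/8639]
step 1: x̄ = F·x = [71011/8639, 21106/8639, -74453/8639]
step 1: P̄ = F·P·Fᵀ + Q = [481787/8639 132124/8639 -539068/8639; 132124/8639 71910/8639 -146980/8639; -539068/8639 -146980/8639 648921/8639]
step 1: y = z − H·x̄ = [-6324/8639, 153543/8639]
step 1: S = H·P̄·Hᵀ + R = [374558/8639 -818140/8639; -818140/8639 3055513/8639]
step 1: K = P̄·Hᵀ·S⁻¹ = [-7327220/27498193 -12591393/27498193; -11399900/27498193 -5325272/27498193; -230247/54996386 11877754/27498193]
step 1: x' = x̄ + K·y = [7604036/27498193, -19121242/27498193, -25795687/27498193]
step 1: P' = (I − K·H)·P̄ = [45153438/27498193 55138764/27498193 -88295868/27498193; 55138764/27498193 77382874/27498193 -120566048/27498193; -88295868/27498193 -120566048/27498193 482954933/54996386]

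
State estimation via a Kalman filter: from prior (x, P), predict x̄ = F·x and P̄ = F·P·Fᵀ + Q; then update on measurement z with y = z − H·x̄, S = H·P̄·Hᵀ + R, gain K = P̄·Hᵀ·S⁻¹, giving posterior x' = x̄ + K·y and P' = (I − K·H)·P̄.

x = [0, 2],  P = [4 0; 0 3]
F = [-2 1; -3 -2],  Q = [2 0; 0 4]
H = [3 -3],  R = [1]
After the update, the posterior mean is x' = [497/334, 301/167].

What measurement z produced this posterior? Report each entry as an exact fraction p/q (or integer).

x̄ = F·x = [2, -4]
P̄ = F·P·Fᵀ + Q = [21 18; 18 52]
S = H·P̄·Hᵀ + R = [334]
K = P̄·Hᵀ·S⁻¹ = [9/334; -51/167]
x' − x̄ = [-171/334, 969/167] = K·y
y = (KᵀK)⁻¹·Kᵀ·(x' − x̄) = [-19]
z = y + H·x̄ = [-19] + [18] = [-1]

z = [-1]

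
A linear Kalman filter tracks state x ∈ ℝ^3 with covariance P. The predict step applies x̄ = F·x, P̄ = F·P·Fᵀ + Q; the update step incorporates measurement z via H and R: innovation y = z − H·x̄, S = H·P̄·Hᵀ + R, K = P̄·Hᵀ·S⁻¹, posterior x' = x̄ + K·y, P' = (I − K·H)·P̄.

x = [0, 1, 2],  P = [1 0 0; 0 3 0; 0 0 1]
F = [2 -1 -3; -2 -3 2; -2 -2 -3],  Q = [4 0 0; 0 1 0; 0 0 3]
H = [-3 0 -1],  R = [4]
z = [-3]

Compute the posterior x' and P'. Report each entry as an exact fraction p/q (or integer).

x' = [163/139, 347/139, -136/139]
P' = [519/278 -1201/278 -1273/278; -1201/278 9839/278 3655/278; -1273/278 3655/278 4063/278]

x̄ = F·x = [-7, 1, -8]
P̄ = F·P·Fᵀ + Q = [20 -1 11; -1 36 16; 11 16 28]
y = z − H·x̄ = [-32]
S = H·P̄·Hᵀ + R = [278]
K = P̄·Hᵀ·S⁻¹ = [-71/278; -13/278; -61/278]
x' = x̄ + K·y = [163/139, 347/139, -136/139]
P' = (I − K·H)·P̄ = [519/278 -1201/278 -1273/278; -1201/278 9839/278 3655/278; -1273/278 3655/278 4063/278]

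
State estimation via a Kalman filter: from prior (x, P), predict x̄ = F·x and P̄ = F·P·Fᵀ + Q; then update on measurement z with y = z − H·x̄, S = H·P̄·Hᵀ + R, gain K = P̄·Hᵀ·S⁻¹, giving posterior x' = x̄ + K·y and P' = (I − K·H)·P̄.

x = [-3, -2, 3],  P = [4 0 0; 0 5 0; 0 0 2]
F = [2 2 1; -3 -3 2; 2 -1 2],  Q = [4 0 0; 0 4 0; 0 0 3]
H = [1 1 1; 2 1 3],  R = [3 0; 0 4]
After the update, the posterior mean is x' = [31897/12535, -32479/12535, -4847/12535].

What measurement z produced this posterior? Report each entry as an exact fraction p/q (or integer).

z = [-2, 2]

x̄ = F·x = [-7, 21, 2]
P̄ = F·P·Fᵀ + Q = [42 -50 10; -50 93 -1; 10 -1 32]
S = H·P̄·Hᵀ + R = [88 169; 169 467]
K = P̄·Hᵀ·S⁻¹ = [-9882/12535 5294/12535; 21304/12535 -7978/12535; -288/12535 3191/12535]
x' − x̄ = [119642/12535, -295714/12535, -29917/12535] = K·y
y = (KᵀK)⁻¹·Kᵀ·(x' − x̄) = [-18, -11]
z = y + H·x̄ = [-18, -11] + [16, 13] = [-2, 2]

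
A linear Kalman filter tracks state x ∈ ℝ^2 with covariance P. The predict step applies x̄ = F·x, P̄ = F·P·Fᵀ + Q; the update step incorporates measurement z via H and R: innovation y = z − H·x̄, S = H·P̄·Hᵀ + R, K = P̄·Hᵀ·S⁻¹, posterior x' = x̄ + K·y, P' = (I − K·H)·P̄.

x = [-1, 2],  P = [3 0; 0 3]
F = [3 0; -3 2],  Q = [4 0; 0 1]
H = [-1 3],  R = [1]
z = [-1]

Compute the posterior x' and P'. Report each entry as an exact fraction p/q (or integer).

x' = [569/277, 203/554]
P' = [2315/277 753/277; 753/277 551/554]

x̄ = F·x = [-3, 7]
P̄ = F·P·Fᵀ + Q = [31 -27; -27 40]
y = z − H·x̄ = [-25]
S = H·P̄·Hᵀ + R = [554]
K = P̄·Hᵀ·S⁻¹ = [-56/277; 147/554]
x' = x̄ + K·y = [569/277, 203/554]
P' = (I − K·H)·P̄ = [2315/277 753/277; 753/277 551/554]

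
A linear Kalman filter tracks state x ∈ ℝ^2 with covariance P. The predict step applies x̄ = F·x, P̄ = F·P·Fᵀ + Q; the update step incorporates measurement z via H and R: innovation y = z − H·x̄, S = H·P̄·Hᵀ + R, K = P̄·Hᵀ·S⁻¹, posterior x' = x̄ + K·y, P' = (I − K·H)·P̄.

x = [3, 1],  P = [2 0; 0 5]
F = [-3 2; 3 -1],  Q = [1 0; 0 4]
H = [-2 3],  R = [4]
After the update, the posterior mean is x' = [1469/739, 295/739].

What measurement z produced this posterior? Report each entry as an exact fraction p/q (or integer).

x̄ = F·x = [-7, 8]
P̄ = F·P·Fᵀ + Q = [39 -28; -28 27]
S = H·P̄·Hᵀ + R = [739]
K = P̄·Hᵀ·S⁻¹ = [-162/739; 137/739]
x' − x̄ = [6642/739, -5617/739] = K·y
y = (KᵀK)⁻¹·Kᵀ·(x' − x̄) = [-41]
z = y + H·x̄ = [-41] + [38] = [-3]

z = [-3]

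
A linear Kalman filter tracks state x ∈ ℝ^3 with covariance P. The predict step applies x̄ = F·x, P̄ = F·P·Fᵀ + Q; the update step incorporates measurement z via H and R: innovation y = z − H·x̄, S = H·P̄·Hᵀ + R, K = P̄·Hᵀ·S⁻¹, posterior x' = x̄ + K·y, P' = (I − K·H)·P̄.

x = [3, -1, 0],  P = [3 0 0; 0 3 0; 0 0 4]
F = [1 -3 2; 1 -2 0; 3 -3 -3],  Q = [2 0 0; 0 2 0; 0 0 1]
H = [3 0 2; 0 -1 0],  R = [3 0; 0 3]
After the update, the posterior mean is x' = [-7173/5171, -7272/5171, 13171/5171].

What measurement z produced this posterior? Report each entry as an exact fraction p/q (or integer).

z = [1, 3]

x̄ = F·x = [6, 5, 12]
P̄ = F·P·Fᵀ + Q = [48 21 12; 21 17 27; 12 27 91]
S = H·P̄·Hᵀ + R = [943 -117; -117 20]
K = P̄·Hᵀ·S⁻¹ = [903/5171 -147/5171; 351/5171 -2342/5171; 1201/5171 45/5171]
x' − x̄ = [-38199/5171, -33127/5171, -48881/5171] = K·y
y = (KᵀK)⁻¹·Kᵀ·(x' − x̄) = [-41, 8]
z = y + H·x̄ = [-41, 8] + [42, -5] = [1, 3]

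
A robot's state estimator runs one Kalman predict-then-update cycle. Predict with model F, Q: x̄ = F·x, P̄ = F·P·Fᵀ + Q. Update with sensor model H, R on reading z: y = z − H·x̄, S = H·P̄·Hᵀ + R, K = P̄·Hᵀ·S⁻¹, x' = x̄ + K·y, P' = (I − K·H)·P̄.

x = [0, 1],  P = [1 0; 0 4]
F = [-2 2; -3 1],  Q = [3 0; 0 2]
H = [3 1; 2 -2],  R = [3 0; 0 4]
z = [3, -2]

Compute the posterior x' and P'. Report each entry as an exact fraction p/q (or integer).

x̄ = F·x = [2, 1]
P̄ = F·P·Fᵀ + Q = [23 14; 14 15]
y = z − H·x̄ = [-4, -4]
S = H·P̄·Hᵀ + R = [309 52; 52 44]
K = P̄·Hᵀ·S⁻¹ = [97/389 89/778; 653/2723 -1791/5446]
x' = x̄ + K·y = [212/389, 3693/2723]
P' = (I − K·H)·P̄ = [95/389 6/389; 6/389 1833/2723]

x' = [212/389, 3693/2723]
P' = [95/389 6/389; 6/389 1833/2723]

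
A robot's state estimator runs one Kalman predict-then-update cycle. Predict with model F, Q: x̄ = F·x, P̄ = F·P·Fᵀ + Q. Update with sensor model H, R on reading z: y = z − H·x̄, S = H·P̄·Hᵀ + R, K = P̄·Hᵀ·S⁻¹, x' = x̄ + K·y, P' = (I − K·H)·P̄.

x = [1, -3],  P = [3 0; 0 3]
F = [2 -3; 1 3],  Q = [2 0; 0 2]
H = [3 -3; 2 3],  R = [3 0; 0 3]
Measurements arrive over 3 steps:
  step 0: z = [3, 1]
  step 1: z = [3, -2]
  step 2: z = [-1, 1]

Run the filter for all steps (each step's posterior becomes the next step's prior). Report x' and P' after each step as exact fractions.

step 0: x̄ = F·x = [11, -8]
step 0: P̄ = F·P·Fᵀ + Q = [41 -21; -21 32]
step 0: y = z − H·x̄ = [-54, 3]
step 0: S = H·P̄·Hᵀ + R = [1038 -105; -105 203]
step 0: K = P̄·Hᵀ·S⁻¹ = [1893/9509 13084/66563; -1267/9509 13119/66563]
step 0: x' = x̄ + K·y = [55891/66563, -14221/66563]
step 0: P' = (I − K·H)·P̄ = [15801/66563 2550/66563; 2550/66563 11419/66563]
step 1: x̄ = F·x = [154445/66563, 13228/66563]
step 1: P̄ = F·P·Fᵀ + Q = [268501/66563 -63519/66563; -63519/66563 266998/66563]
step 1: y = z − H·x̄ = [-223962/66563, -481700/66563]
step 1: S = H·P̄·Hᵀ + R = [6162522/66563 -982533/66563; -982533/66563 2914447/66563]
step 1: K = P̄·Hᵀ·S⁻¹ = [3248409/17021441 3118486/17021441; -11155541/85107205 15919941/85107205]
step 1: x' = x̄ + K·y = [5997049/17021441, -60760786/85107205]
step 1: P' = (I − K·H)·P̄ = [3820137/17021441 571728/17021441; 571728/17021441 14014181/85107205]
step 2: x̄ = F·x = [242252848/85107205, -2581307/1442495]
step 2: P̄ = F·P·Fᵀ + Q = [338441099/85107205 -1344921/1442495; -1344921/1442495 5637196/1442495]
step 2: y = z − H·x̄ = [-1268757088/85107205, 57492848/85107205]
step 2: S = H·P̄·Hᵀ + R = [7722948684/85107205 -1200755499/85107205; -1200755499/85107205 3650233019/85107205]
step 2: K = P̄·Hᵀ·S⁻¹ = [19982786259/104764919813 19168243126/104764919813; -13722109339/104764919813 19568494959/104764919813]
step 2: x' = x̄ + K·y = [13257812656/104764919813, 30310913879/104764919813]
step 2: P' = (I − K·H)·P̄ = [23490617631/104764919813 3507831372/104764919813; 3507831372/104764919813 17229940711/104764919813]

step 0: x' = [55891/66563, -14221/66563], P' = [15801/66563 2550/66563; 2550/66563 11419/66563]
step 1: x' = [5997049/17021441, -60760786/85107205], P' = [3820137/17021441 571728/17021441; 571728/17021441 14014181/85107205]
step 2: x' = [13257812656/104764919813, 30310913879/104764919813], P' = [23490617631/104764919813 3507831372/104764919813; 3507831372/104764919813 17229940711/104764919813]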